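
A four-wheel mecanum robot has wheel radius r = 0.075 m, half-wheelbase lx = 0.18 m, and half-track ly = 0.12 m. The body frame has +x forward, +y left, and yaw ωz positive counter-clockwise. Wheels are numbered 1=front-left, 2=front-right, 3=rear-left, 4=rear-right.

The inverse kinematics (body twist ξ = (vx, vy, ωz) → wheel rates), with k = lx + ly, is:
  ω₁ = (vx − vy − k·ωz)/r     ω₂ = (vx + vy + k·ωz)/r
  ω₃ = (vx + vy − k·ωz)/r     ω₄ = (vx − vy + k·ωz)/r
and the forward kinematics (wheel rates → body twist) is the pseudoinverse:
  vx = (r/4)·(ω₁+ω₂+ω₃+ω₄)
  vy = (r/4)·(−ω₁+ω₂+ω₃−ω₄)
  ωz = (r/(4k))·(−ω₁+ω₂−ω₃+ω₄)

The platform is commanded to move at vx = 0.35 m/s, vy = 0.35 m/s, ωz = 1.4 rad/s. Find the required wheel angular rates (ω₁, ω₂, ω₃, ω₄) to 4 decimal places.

k = lx + ly = 0.18 + 0.12 = 0.3000;  k·ωz = 0.3000·1.4 = 0.4200
ω₁ (FL) = (vx − vy − k·ωz)/r = -0.4200/0.075 = -5.6000
ω₂ (FR) = (vx + vy + k·ωz)/r = 1.1200/0.075 = 14.9333
ω₃ (RL) = (vx + vy − k·ωz)/r = 0.2800/0.075 = 3.7333
ω₄ (RR) = (vx − vy + k·ωz)/r = 0.4200/0.075 = 5.6000

(-5.6000, 14.9333, 3.7333, 5.6000)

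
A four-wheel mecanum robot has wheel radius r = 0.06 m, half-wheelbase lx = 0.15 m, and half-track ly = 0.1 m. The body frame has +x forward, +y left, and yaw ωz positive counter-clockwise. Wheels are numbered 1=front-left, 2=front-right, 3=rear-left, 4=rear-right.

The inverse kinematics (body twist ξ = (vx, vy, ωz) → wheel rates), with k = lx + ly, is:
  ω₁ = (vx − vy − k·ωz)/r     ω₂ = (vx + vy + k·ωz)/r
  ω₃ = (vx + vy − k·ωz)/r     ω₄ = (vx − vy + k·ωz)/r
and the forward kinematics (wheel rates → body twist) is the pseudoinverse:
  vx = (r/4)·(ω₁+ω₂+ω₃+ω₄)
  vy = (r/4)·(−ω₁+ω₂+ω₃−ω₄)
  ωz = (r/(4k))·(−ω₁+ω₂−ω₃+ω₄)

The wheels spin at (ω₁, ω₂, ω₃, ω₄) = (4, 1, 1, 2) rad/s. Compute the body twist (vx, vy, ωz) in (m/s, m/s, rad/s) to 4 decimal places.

k = lx + ly = 0.15 + 0.1 = 0.2500
ω₁+ω₂+ω₃+ω₄ = 8.0000  →  vx = (0.06/4)·8.0000 = 0.1200
−ω₁+ω₂+ω₃−ω₄ = -4.0000  →  vy = (0.06/4)·-4.0000 = -0.0600
−ω₁+ω₂−ω₃+ω₄ = -2.0000  →  ωz = (0.06/1.0000)·-2.0000 = -0.1200

(0.1200, -0.0600, -0.1200)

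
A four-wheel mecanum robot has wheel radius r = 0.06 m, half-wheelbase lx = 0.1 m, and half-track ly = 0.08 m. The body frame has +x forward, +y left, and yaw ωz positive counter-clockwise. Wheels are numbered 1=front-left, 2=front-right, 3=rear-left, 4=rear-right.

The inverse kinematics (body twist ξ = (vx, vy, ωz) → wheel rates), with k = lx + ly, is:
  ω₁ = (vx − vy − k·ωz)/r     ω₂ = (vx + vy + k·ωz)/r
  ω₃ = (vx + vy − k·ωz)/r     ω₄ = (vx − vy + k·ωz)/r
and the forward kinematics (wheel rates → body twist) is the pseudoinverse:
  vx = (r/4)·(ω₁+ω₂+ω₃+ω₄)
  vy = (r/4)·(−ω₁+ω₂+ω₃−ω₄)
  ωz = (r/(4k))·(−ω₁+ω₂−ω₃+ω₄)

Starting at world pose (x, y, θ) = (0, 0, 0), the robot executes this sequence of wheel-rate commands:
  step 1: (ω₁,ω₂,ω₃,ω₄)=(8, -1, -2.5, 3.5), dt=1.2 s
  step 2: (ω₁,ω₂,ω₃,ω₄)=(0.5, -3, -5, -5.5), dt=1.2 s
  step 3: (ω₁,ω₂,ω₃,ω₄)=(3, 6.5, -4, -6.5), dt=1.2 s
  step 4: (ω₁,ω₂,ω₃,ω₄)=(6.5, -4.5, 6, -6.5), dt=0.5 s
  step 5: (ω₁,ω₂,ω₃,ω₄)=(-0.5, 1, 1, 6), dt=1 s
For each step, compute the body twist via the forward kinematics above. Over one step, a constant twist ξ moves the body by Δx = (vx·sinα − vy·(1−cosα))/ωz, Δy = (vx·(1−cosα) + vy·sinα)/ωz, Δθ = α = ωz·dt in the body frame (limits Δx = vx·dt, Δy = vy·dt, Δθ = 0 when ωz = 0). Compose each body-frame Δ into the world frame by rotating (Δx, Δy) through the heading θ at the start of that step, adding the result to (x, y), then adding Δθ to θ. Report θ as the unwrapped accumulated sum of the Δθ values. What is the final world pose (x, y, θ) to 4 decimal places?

(-0.0837, -0.2516, -1.0375)

step 1: ξ=(vx,vy,ωz)=(0.1200, -0.2250, -0.2500), dt=1.2 → body Δ=(0.1017, -0.2874, -0.3000) → world pose (0.1017, -0.2874, -0.3000)
step 2: ξ=(vx,vy,ωz)=(-0.1950, -0.0450, -0.3333), dt=1.2 → body Δ=(-0.2385, -0.0064, -0.4000) → world pose (-0.1281, -0.2230, -0.7000)
step 3: ξ=(vx,vy,ωz)=(-0.0150, 0.0900, 0.0833), dt=1.2 → body Δ=(-0.0234, 0.1069, 0.1000) → world pose (-0.0770, -0.1262, -0.6000)
step 4: ξ=(vx,vy,ωz)=(0.0225, 0.0225, -1.9583), dt=0.5 → body Δ=(0.0146, 0.0045, -0.9792) → world pose (-0.0625, -0.1308, -1.5792)
step 5: ξ=(vx,vy,ωz)=(0.1125, -0.0525, 0.5417), dt=1.0 → body Δ=(0.1210, -0.0202, 0.5417) → world pose (-0.0837, -0.2516, -1.0375)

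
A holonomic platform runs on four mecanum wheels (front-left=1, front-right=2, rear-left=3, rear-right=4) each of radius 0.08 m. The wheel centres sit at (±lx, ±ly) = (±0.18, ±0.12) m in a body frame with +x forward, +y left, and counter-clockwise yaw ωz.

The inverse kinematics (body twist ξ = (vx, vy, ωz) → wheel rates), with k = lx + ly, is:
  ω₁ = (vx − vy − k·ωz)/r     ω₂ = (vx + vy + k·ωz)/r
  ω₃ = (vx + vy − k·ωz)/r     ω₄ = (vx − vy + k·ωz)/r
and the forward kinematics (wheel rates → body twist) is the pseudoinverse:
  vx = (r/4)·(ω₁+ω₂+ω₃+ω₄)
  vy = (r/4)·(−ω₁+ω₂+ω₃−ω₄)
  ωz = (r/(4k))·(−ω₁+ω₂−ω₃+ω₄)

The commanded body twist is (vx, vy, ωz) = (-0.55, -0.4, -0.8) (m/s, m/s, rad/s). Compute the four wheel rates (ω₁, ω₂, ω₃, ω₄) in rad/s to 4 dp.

k = lx + ly = 0.18 + 0.12 = 0.3000;  k·ωz = 0.3000·-0.8 = -0.2400
ω₁ (FL) = (vx − vy − k·ωz)/r = 0.0900/0.08 = 1.1250
ω₂ (FR) = (vx + vy + k·ωz)/r = -1.1900/0.08 = -14.8750
ω₃ (RL) = (vx + vy − k·ωz)/r = -0.7100/0.08 = -8.8750
ω₄ (RR) = (vx − vy + k·ωz)/r = -0.3900/0.08 = -4.8750

(1.1250, -14.8750, -8.8750, -4.8750)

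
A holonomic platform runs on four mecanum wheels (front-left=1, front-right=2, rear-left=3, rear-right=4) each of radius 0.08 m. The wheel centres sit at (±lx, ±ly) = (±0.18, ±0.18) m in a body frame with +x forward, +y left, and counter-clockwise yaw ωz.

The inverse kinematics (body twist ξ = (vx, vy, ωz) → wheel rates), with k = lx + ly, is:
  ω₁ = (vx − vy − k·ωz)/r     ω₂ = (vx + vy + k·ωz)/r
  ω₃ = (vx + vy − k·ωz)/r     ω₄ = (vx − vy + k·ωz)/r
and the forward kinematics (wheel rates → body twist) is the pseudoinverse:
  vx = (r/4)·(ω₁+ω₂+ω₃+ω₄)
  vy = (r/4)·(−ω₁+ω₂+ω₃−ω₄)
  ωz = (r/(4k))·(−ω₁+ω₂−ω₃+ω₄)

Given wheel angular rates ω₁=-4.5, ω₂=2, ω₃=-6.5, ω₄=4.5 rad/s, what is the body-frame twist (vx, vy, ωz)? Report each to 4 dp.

k = lx + ly = 0.18 + 0.18 = 0.3600
ω₁+ω₂+ω₃+ω₄ = -4.5000  →  vx = (0.08/4)·-4.5000 = -0.0900
−ω₁+ω₂+ω₃−ω₄ = -4.5000  →  vy = (0.08/4)·-4.5000 = -0.0900
−ω₁+ω₂−ω₃+ω₄ = 17.5000  →  ωz = (0.08/1.4400)·17.5000 = 0.9722

(-0.0900, -0.0900, 0.9722)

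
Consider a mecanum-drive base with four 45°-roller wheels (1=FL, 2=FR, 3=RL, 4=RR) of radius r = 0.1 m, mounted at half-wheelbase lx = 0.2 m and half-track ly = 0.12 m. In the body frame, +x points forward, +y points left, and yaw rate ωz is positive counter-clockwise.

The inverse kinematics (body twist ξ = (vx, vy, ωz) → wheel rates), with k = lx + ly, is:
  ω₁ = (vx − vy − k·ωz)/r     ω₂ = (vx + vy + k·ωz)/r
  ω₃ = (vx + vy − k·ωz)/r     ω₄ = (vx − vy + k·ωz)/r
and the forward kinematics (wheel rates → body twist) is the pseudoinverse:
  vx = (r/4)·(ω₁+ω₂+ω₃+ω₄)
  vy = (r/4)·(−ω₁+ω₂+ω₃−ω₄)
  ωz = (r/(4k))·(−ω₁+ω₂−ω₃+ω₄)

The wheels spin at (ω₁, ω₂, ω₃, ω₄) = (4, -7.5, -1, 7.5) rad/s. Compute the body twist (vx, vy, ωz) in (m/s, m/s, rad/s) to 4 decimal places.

(0.0750, -0.5000, -0.2344)

k = lx + ly = 0.2 + 0.12 = 0.3200
ω₁+ω₂+ω₃+ω₄ = 3.0000  →  vx = (0.1/4)·3.0000 = 0.0750
−ω₁+ω₂+ω₃−ω₄ = -20.0000  →  vy = (0.1/4)·-20.0000 = -0.5000
−ω₁+ω₂−ω₃+ω₄ = -3.0000  →  ωz = (0.1/1.2800)·-3.0000 = -0.2344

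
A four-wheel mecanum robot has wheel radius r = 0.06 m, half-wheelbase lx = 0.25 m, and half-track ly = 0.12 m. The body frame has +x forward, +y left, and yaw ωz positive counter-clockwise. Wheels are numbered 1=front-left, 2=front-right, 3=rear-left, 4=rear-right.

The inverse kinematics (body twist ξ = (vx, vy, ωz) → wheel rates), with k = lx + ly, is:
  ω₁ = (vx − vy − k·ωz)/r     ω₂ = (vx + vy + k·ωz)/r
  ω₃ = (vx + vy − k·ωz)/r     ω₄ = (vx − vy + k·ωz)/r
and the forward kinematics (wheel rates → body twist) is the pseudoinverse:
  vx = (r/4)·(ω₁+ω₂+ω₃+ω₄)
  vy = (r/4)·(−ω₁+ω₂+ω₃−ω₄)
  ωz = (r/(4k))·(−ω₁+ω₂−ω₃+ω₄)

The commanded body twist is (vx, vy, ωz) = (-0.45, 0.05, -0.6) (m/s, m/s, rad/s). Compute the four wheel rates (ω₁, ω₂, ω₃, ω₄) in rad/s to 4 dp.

k = lx + ly = 0.25 + 0.12 = 0.3700;  k·ωz = 0.3700·-0.6 = -0.2220
ω₁ (FL) = (vx − vy − k·ωz)/r = -0.2780/0.06 = -4.6333
ω₂ (FR) = (vx + vy + k·ωz)/r = -0.6220/0.06 = -10.3667
ω₃ (RL) = (vx + vy − k·ωz)/r = -0.1780/0.06 = -2.9667
ω₄ (RR) = (vx − vy + k·ωz)/r = -0.7220/0.06 = -12.0333

(-4.6333, -10.3667, -2.9667, -12.0333)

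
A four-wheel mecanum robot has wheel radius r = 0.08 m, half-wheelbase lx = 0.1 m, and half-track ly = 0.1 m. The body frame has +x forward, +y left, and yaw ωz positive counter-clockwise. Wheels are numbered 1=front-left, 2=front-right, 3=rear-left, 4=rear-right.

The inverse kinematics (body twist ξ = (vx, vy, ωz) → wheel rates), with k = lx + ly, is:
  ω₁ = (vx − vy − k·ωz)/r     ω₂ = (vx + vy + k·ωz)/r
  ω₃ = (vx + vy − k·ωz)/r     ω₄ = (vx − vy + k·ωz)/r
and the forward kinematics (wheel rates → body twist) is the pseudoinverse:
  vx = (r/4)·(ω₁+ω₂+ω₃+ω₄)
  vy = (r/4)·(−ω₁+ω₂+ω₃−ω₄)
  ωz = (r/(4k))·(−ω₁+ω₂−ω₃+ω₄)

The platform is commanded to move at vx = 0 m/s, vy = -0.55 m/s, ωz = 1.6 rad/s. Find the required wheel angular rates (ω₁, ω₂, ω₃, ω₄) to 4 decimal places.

(2.8750, -2.8750, -10.8750, 10.8750)

k = lx + ly = 0.1 + 0.1 = 0.2000;  k·ωz = 0.2000·1.6 = 0.3200
ω₁ (FL) = (vx − vy − k·ωz)/r = 0.2300/0.08 = 2.8750
ω₂ (FR) = (vx + vy + k·ωz)/r = -0.2300/0.08 = -2.8750
ω₃ (RL) = (vx + vy − k·ωz)/r = -0.8700/0.08 = -10.8750
ω₄ (RR) = (vx − vy + k·ωz)/r = 0.8700/0.08 = 10.8750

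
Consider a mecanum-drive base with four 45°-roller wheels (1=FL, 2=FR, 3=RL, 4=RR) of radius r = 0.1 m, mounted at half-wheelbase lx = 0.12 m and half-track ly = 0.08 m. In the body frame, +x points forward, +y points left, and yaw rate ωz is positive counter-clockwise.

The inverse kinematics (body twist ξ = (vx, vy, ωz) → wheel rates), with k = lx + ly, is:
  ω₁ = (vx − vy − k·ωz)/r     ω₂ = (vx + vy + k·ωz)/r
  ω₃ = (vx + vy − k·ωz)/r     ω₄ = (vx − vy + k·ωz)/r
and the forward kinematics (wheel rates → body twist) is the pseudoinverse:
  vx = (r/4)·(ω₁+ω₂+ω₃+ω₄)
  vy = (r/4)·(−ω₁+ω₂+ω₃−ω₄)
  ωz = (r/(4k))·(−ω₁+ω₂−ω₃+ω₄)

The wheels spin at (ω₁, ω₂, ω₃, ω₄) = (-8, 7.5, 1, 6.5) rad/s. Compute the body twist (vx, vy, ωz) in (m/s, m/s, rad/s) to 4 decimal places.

(0.1750, 0.2500, 2.6250)

k = lx + ly = 0.12 + 0.08 = 0.2000
ω₁+ω₂+ω₃+ω₄ = 7.0000  →  vx = (0.1/4)·7.0000 = 0.1750
−ω₁+ω₂+ω₃−ω₄ = 10.0000  →  vy = (0.1/4)·10.0000 = 0.2500
−ω₁+ω₂−ω₃+ω₄ = 21.0000  →  ωz = (0.1/0.8000)·21.0000 = 2.6250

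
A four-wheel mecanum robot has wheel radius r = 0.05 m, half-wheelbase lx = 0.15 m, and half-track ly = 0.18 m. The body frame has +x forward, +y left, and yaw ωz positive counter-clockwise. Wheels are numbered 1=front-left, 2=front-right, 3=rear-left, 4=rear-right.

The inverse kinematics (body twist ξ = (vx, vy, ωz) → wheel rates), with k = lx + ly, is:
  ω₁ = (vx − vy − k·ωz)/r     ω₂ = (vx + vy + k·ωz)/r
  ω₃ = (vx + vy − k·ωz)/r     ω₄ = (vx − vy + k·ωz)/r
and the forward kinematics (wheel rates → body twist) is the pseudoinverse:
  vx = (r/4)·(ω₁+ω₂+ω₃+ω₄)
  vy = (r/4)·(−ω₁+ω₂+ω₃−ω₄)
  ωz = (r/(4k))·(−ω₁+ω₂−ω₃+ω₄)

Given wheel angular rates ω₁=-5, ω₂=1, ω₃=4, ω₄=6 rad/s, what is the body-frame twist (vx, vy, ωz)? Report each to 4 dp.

(0.0750, 0.0500, 0.3030)

k = lx + ly = 0.15 + 0.18 = 0.3300
ω₁+ω₂+ω₃+ω₄ = 6.0000  →  vx = (0.05/4)·6.0000 = 0.0750
−ω₁+ω₂+ω₃−ω₄ = 4.0000  →  vy = (0.05/4)·4.0000 = 0.0500
−ω₁+ω₂−ω₃+ω₄ = 8.0000  →  ωz = (0.05/1.3200)·8.0000 = 0.3030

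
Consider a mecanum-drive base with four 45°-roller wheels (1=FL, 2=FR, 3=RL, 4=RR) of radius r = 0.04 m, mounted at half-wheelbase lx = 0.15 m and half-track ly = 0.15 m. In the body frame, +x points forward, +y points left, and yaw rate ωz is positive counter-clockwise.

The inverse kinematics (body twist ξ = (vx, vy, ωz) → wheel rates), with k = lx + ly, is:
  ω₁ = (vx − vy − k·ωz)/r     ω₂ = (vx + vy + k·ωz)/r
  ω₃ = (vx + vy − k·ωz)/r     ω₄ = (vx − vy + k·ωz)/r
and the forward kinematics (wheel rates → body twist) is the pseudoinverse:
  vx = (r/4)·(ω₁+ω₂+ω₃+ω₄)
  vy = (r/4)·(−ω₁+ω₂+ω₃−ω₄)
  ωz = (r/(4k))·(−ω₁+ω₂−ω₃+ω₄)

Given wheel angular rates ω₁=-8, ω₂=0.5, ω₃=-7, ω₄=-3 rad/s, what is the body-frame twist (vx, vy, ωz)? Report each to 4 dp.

(-0.1750, 0.0450, 0.4167)

k = lx + ly = 0.15 + 0.15 = 0.3000
ω₁+ω₂+ω₃+ω₄ = -17.5000  →  vx = (0.04/4)·-17.5000 = -0.1750
−ω₁+ω₂+ω₃−ω₄ = 4.5000  →  vy = (0.04/4)·4.5000 = 0.0450
−ω₁+ω₂−ω₃+ω₄ = 12.5000  →  ωz = (0.04/1.2000)·12.5000 = 0.4167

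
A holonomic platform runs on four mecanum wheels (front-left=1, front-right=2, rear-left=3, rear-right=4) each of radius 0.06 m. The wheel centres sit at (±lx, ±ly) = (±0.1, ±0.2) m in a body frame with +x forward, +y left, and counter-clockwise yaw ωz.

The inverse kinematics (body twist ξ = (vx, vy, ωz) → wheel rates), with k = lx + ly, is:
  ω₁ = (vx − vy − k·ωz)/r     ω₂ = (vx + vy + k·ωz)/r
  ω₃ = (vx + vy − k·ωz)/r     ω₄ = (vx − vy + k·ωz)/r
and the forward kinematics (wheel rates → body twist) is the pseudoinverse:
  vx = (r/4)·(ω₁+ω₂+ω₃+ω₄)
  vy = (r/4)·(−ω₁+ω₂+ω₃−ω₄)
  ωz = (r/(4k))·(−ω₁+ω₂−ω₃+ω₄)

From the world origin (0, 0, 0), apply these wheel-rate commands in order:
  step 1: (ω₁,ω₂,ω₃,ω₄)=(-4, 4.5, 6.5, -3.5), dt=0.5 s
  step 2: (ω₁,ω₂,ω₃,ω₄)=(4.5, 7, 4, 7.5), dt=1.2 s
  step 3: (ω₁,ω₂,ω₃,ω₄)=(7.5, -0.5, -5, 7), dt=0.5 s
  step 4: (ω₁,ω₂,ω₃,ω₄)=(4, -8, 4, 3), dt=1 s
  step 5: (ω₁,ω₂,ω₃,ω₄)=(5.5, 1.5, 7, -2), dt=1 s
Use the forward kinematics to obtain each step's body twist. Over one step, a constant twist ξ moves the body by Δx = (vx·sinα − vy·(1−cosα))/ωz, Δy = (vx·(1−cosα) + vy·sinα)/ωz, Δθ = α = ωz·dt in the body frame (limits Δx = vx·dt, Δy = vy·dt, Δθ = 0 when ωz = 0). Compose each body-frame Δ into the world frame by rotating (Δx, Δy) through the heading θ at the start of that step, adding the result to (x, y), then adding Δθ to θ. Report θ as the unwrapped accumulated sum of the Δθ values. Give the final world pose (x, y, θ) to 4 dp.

step 1: ξ=(vx,vy,ωz)=(0.0525, 0.2775, -0.0750), dt=0.5 → body Δ=(0.0288, 0.1382, -0.0375) → world pose (0.0288, 0.1382, -0.0375)
step 2: ξ=(vx,vy,ωz)=(0.3450, -0.0150, 0.3000), dt=1.2 → body Δ=(0.4083, 0.0561, 0.3600) → world pose (0.4390, 0.1790, 0.3225)
step 3: ξ=(vx,vy,ωz)=(0.1350, -0.3000, 0.2000), dt=0.5 → body Δ=(0.0749, -0.1464, 0.1000) → world pose (0.5564, 0.0639, 0.4225)
step 4: ξ=(vx,vy,ωz)=(0.0450, -0.1650, -0.6500), dt=1.0 → body Δ=(-0.0099, -0.1677, -0.6500) → world pose (0.6162, -0.0932, -0.2275)
step 5: ξ=(vx,vy,ωz)=(0.1800, 0.0750, -0.6500), dt=1.0 → body Δ=(0.1911, 0.0134, -0.6500) → world pose (0.8054, -0.1232, -0.8775)

(0.8054, -0.1232, -0.8775)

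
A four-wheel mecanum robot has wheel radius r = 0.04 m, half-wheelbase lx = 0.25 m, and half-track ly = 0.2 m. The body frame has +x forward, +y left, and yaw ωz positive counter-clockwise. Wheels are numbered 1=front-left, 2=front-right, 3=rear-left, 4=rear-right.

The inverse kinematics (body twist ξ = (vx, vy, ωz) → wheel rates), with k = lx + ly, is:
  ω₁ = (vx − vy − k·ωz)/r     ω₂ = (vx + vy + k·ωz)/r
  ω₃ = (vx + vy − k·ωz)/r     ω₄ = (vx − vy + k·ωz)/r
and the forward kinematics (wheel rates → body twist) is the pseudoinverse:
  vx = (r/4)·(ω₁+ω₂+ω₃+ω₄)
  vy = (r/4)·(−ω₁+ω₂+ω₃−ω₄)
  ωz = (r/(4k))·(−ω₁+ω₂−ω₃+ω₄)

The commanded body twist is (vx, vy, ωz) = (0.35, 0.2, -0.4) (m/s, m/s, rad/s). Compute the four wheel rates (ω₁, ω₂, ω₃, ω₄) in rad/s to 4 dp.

k = lx + ly = 0.25 + 0.2 = 0.4500;  k·ωz = 0.4500·-0.4 = -0.1800
ω₁ (FL) = (vx − vy − k·ωz)/r = 0.3300/0.04 = 8.2500
ω₂ (FR) = (vx + vy + k·ωz)/r = 0.3700/0.04 = 9.2500
ω₃ (RL) = (vx + vy − k·ωz)/r = 0.7300/0.04 = 18.2500
ω₄ (RR) = (vx − vy + k·ωz)/r = -0.0300/0.04 = -0.7500

(8.2500, 9.2500, 18.2500, -0.7500)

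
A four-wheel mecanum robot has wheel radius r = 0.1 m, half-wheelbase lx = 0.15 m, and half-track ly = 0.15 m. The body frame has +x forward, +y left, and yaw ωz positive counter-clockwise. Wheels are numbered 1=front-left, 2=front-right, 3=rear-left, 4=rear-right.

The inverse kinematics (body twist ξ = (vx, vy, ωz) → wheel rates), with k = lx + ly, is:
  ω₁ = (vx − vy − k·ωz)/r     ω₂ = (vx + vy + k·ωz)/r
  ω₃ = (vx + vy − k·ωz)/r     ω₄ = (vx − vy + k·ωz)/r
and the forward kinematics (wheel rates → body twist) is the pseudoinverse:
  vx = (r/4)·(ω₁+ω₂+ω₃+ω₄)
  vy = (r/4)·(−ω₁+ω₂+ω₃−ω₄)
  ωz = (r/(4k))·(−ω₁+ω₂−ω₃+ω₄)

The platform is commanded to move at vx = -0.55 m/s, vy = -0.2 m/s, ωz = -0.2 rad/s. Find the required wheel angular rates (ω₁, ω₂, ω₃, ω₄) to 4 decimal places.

(-2.9000, -8.1000, -6.9000, -4.1000)

k = lx + ly = 0.15 + 0.15 = 0.3000;  k·ωz = 0.3000·-0.2 = -0.0600
ω₁ (FL) = (vx − vy − k·ωz)/r = -0.2900/0.1 = -2.9000
ω₂ (FR) = (vx + vy + k·ωz)/r = -0.8100/0.1 = -8.1000
ω₃ (RL) = (vx + vy − k·ωz)/r = -0.6900/0.1 = -6.9000
ω₄ (RR) = (vx − vy + k·ωz)/r = -0.4100/0.1 = -4.1000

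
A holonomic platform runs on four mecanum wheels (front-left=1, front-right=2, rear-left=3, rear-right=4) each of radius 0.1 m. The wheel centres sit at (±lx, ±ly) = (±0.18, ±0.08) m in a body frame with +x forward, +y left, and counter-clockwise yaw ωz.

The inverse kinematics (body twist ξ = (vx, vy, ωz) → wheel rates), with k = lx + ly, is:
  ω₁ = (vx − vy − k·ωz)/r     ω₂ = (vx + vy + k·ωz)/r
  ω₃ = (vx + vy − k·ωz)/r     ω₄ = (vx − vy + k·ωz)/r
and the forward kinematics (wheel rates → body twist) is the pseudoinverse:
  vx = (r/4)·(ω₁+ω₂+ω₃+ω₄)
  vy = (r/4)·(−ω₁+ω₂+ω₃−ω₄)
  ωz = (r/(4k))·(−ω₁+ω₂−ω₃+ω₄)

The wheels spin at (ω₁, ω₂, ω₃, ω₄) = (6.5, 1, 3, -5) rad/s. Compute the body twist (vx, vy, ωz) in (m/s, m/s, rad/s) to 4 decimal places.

(0.1375, 0.0625, -1.2981)

k = lx + ly = 0.18 + 0.08 = 0.2600
ω₁+ω₂+ω₃+ω₄ = 5.5000  →  vx = (0.1/4)·5.5000 = 0.1375
−ω₁+ω₂+ω₃−ω₄ = 2.5000  →  vy = (0.1/4)·2.5000 = 0.0625
−ω₁+ω₂−ω₃+ω₄ = -13.5000  →  ωz = (0.1/1.0400)·-13.5000 = -1.2981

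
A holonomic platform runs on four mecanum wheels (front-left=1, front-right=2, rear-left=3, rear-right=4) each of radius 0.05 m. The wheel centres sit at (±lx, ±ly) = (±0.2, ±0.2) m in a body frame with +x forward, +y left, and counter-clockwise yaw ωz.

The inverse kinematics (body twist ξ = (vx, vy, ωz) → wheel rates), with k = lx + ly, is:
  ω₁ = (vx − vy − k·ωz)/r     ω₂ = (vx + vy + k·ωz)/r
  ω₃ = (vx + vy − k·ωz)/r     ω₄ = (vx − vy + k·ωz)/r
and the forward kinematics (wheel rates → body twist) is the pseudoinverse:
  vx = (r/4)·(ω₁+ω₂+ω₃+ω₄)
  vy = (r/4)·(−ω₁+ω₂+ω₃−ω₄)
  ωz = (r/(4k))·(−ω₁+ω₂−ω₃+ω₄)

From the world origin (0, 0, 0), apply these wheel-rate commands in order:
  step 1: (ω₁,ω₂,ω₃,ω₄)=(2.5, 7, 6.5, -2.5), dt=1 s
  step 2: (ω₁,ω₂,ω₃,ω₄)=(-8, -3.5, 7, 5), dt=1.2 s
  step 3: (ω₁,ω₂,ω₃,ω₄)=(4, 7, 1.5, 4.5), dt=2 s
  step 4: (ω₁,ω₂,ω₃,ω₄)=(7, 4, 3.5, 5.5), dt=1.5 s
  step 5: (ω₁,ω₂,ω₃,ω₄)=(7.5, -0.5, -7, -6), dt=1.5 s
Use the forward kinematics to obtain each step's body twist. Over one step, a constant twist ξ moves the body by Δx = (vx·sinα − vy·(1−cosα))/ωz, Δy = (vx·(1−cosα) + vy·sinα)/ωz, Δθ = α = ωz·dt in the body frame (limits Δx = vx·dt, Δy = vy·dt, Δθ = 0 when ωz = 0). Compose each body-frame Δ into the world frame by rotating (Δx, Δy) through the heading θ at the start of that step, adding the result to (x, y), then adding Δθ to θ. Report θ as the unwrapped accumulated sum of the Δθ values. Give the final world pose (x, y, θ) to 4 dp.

(0.9092, 0.1550, -0.0469)

step 1: ξ=(vx,vy,ωz)=(0.1688, 0.1688, -0.1406), dt=1.0 → body Δ=(0.1800, 0.1563, -0.1406) → world pose (0.1800, 0.1563, -0.1406)
step 2: ξ=(vx,vy,ωz)=(0.0062, 0.0813, 0.0781), dt=1.2 → body Δ=(0.0029, 0.0977, 0.0938) → world pose (0.1966, 0.2527, -0.0469)
step 3: ξ=(vx,vy,ωz)=(0.2125, 0.0000, 0.1875), dt=2.0 → body Δ=(0.4151, 0.0788, 0.3750) → world pose (0.6150, 0.3119, 0.3281)
step 4: ξ=(vx,vy,ωz)=(0.2500, -0.0625, -0.0312), dt=1.5 → body Δ=(0.3727, -0.1025, -0.0469) → world pose (1.0008, 0.3350, 0.2812)
step 5: ξ=(vx,vy,ωz)=(-0.0750, -0.1125, -0.2188), dt=1.5 → body Δ=(-0.1379, -0.1474, -0.3281) → world pose (0.9092, 0.1550, -0.0469)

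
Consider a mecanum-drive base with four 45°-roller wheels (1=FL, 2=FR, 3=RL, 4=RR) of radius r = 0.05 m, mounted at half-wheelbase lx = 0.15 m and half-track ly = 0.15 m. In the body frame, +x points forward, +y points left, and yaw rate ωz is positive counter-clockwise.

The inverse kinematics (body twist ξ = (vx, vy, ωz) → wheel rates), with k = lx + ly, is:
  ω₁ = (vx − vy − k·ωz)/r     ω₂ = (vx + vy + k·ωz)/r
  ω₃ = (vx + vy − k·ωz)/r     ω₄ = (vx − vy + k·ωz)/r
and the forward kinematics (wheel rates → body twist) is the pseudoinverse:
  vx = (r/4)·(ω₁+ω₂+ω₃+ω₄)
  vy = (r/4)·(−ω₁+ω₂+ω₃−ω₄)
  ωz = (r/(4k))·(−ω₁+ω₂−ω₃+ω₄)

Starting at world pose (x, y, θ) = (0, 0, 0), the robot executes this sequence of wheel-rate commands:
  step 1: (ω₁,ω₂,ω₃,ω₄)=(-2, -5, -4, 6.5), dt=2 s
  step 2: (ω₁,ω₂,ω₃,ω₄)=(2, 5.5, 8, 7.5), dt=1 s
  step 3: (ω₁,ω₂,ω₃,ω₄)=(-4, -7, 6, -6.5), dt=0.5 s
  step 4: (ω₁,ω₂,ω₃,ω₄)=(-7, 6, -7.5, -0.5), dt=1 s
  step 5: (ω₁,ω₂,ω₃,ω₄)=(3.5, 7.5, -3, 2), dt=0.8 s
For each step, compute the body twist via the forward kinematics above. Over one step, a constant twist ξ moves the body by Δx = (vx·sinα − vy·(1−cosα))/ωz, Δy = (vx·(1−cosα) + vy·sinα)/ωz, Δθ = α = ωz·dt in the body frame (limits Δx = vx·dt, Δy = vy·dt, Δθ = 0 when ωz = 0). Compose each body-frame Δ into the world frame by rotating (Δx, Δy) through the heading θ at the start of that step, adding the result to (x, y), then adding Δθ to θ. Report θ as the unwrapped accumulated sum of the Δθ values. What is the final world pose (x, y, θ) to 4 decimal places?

step 1: ξ=(vx,vy,ωz)=(-0.0563, -0.1688, 0.3125), dt=2.0 → body Δ=(-0.0032, -0.3500, 0.6250) → world pose (-0.0032, -0.3500, 0.6250)
step 2: ξ=(vx,vy,ωz)=(0.2875, 0.0500, 0.1250), dt=1.0 → body Δ=(0.2836, 0.0678, 0.1250) → world pose (0.1871, -0.1290, 0.7500)
step 3: ξ=(vx,vy,ωz)=(-0.1437, 0.1188, -0.6458), dt=0.5 → body Δ=(-0.0611, 0.0699, -0.3229) → world pose (0.0948, -0.1196, 0.4271)
step 4: ξ=(vx,vy,ωz)=(-0.1125, 0.0750, 0.8333), dt=1.0 → body Δ=(-0.1294, 0.0224, 0.8333) → world pose (-0.0323, -0.1528, 1.2604)
step 5: ξ=(vx,vy,ωz)=(0.1250, -0.0125, 0.3750), dt=0.8 → body Δ=(0.1000, 0.0050, 0.3000) → world pose (-0.0066, -0.0561, 1.5604)

(-0.0066, -0.0561, 1.5604)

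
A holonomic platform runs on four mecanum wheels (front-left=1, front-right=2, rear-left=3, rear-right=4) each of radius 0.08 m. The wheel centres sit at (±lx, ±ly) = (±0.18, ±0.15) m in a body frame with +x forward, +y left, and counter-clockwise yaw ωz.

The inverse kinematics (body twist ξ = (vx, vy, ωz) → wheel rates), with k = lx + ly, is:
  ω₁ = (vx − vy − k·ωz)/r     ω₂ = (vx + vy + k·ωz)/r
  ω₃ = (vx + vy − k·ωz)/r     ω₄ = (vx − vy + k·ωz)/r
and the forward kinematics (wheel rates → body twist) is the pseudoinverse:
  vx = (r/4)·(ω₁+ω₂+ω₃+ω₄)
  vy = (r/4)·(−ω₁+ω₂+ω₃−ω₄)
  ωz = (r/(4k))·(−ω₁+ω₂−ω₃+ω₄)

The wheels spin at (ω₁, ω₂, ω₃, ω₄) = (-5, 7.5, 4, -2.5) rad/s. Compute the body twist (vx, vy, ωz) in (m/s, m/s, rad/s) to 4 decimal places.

(0.0800, 0.3800, 0.3636)

k = lx + ly = 0.18 + 0.15 = 0.3300
ω₁+ω₂+ω₃+ω₄ = 4.0000  →  vx = (0.08/4)·4.0000 = 0.0800
−ω₁+ω₂+ω₃−ω₄ = 19.0000  →  vy = (0.08/4)·19.0000 = 0.3800
−ω₁+ω₂−ω₃+ω₄ = 6.0000  →  ωz = (0.08/1.3200)·6.0000 = 0.3636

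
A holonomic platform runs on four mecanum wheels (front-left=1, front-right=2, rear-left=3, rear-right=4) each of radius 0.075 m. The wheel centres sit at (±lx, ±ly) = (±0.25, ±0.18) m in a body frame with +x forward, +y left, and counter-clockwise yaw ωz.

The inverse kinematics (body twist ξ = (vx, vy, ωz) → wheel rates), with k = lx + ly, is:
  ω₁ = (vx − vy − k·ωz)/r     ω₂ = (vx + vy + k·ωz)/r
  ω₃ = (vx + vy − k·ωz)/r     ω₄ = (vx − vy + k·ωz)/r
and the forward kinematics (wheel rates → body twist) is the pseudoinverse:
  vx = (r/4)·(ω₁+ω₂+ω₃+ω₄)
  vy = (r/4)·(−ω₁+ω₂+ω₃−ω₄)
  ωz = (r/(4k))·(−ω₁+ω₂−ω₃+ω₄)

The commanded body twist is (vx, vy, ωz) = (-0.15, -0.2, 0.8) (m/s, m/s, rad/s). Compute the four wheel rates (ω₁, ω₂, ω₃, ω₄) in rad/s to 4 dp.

(-3.9200, -0.0800, -9.2533, 5.2533)

k = lx + ly = 0.25 + 0.18 = 0.4300;  k·ωz = 0.4300·0.8 = 0.3440
ω₁ (FL) = (vx − vy − k·ωz)/r = -0.2940/0.075 = -3.9200
ω₂ (FR) = (vx + vy + k·ωz)/r = -0.0060/0.075 = -0.0800
ω₃ (RL) = (vx + vy − k·ωz)/r = -0.6940/0.075 = -9.2533
ω₄ (RR) = (vx − vy + k·ωz)/r = 0.3940/0.075 = 5.2533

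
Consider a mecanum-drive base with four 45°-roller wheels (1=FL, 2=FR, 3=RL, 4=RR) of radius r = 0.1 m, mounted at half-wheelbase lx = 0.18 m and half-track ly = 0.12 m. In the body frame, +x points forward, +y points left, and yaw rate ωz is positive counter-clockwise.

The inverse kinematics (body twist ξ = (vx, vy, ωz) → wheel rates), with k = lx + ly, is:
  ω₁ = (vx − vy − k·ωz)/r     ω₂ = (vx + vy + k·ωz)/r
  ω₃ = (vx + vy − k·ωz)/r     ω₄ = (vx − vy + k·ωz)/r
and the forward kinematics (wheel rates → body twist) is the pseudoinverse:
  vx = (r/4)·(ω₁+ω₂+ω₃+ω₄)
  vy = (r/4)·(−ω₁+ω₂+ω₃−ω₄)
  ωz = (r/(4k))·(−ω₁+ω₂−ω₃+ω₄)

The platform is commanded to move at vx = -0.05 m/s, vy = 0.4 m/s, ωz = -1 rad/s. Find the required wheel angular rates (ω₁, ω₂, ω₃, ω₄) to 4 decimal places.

(-1.5000, 0.5000, 6.5000, -7.5000)

k = lx + ly = 0.18 + 0.12 = 0.3000;  k·ωz = 0.3000·-1 = -0.3000
ω₁ (FL) = (vx − vy − k·ωz)/r = -0.1500/0.1 = -1.5000
ω₂ (FR) = (vx + vy + k·ωz)/r = 0.0500/0.1 = 0.5000
ω₃ (RL) = (vx + vy − k·ωz)/r = 0.6500/0.1 = 6.5000
ω₄ (RR) = (vx − vy + k·ωz)/r = -0.7500/0.1 = -7.5000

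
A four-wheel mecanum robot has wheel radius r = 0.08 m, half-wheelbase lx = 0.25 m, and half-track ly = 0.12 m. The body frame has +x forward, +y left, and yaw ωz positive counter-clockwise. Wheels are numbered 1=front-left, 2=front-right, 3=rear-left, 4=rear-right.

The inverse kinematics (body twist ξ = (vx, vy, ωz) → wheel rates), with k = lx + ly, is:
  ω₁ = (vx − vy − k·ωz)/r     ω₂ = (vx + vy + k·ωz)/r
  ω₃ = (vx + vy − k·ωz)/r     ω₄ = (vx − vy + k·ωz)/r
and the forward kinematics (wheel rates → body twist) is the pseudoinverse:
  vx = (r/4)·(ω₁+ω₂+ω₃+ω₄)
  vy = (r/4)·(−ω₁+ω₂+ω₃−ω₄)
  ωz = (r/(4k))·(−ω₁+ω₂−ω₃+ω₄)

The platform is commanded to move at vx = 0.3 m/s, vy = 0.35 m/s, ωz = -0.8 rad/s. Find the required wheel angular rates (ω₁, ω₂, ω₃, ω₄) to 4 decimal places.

(3.0750, 4.4250, 11.8250, -4.3250)

k = lx + ly = 0.25 + 0.12 = 0.3700;  k·ωz = 0.3700·-0.8 = -0.2960
ω₁ (FL) = (vx − vy − k·ωz)/r = 0.2460/0.08 = 3.0750
ω₂ (FR) = (vx + vy + k·ωz)/r = 0.3540/0.08 = 4.4250
ω₃ (RL) = (vx + vy − k·ωz)/r = 0.9460/0.08 = 11.8250
ω₄ (RR) = (vx − vy + k·ωz)/r = -0.3460/0.08 = -4.3250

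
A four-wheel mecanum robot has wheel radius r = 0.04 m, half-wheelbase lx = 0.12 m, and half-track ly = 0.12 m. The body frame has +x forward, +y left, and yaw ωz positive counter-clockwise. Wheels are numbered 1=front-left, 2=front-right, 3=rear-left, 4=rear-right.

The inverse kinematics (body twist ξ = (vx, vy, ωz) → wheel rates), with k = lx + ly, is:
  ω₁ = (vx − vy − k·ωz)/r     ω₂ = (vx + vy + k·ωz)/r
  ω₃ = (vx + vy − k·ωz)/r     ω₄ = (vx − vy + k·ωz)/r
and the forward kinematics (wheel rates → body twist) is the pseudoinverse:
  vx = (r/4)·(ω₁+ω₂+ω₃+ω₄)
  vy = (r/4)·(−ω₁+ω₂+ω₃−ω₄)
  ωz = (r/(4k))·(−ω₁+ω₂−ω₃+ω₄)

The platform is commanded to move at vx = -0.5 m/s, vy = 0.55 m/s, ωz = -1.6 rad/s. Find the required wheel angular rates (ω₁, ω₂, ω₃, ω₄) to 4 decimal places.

k = lx + ly = 0.12 + 0.12 = 0.2400;  k·ωz = 0.2400·-1.6 = -0.3840
ω₁ (FL) = (vx − vy − k·ωz)/r = -0.6660/0.04 = -16.6500
ω₂ (FR) = (vx + vy + k·ωz)/r = -0.3340/0.04 = -8.3500
ω₃ (RL) = (vx + vy − k·ωz)/r = 0.4340/0.04 = 10.8500
ω₄ (RR) = (vx − vy + k·ωz)/r = -1.4340/0.04 = -35.8500

(-16.6500, -8.3500, 10.8500, -35.8500)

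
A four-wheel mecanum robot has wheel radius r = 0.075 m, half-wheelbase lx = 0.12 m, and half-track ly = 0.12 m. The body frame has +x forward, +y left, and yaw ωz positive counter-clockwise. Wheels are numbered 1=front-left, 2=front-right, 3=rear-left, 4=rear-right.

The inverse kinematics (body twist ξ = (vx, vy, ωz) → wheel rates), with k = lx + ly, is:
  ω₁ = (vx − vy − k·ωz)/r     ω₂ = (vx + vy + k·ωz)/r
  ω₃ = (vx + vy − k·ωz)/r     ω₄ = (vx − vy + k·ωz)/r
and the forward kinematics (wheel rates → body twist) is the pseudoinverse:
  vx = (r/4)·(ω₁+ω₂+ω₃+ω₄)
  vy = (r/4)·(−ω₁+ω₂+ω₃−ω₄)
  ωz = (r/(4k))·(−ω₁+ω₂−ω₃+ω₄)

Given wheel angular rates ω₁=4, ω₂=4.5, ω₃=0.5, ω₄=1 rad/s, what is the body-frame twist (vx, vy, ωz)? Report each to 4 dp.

(0.1875, 0.0000, 0.0781)

k = lx + ly = 0.12 + 0.12 = 0.2400
ω₁+ω₂+ω₃+ω₄ = 10.0000  →  vx = (0.075/4)·10.0000 = 0.1875
−ω₁+ω₂+ω₃−ω₄ = 0.0000  →  vy = (0.075/4)·0.0000 = 0.0000
−ω₁+ω₂−ω₃+ω₄ = 1.0000  →  ωz = (0.075/0.9600)·1.0000 = 0.0781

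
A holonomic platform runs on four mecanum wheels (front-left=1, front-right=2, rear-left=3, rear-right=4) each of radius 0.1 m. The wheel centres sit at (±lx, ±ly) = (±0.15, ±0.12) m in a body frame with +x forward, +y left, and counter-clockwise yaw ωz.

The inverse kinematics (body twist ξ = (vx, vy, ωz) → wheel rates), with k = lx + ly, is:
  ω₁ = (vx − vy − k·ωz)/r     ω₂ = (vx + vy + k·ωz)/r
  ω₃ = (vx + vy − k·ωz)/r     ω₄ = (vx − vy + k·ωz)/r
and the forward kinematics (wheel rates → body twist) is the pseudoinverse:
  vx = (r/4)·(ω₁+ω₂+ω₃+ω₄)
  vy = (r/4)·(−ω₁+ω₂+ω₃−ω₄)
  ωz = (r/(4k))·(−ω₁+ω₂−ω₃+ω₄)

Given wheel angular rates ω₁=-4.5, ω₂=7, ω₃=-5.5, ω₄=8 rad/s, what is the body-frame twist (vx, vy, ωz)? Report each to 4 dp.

k = lx + ly = 0.15 + 0.12 = 0.2700
ω₁+ω₂+ω₃+ω₄ = 5.0000  →  vx = (0.1/4)·5.0000 = 0.1250
−ω₁+ω₂+ω₃−ω₄ = -2.0000  →  vy = (0.1/4)·-2.0000 = -0.0500
−ω₁+ω₂−ω₃+ω₄ = 25.0000  →  ωz = (0.1/1.0800)·25.0000 = 2.3148

(0.1250, -0.0500, 2.3148)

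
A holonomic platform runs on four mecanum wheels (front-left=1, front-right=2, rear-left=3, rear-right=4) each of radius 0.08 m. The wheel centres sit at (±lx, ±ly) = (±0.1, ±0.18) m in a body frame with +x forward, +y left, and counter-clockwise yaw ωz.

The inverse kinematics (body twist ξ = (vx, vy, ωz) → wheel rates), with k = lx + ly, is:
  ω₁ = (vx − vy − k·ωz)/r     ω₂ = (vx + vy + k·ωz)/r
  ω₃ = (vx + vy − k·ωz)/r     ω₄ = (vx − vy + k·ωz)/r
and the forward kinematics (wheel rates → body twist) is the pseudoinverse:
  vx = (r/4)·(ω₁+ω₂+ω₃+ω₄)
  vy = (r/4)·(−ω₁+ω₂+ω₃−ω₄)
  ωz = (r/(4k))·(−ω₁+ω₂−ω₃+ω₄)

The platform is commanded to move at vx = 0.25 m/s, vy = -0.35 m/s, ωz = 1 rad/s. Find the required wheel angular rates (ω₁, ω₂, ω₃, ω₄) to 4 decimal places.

(4.0000, 2.2500, -4.7500, 11.0000)

k = lx + ly = 0.1 + 0.18 = 0.2800;  k·ωz = 0.2800·1 = 0.2800
ω₁ (FL) = (vx − vy − k·ωz)/r = 0.3200/0.08 = 4.0000
ω₂ (FR) = (vx + vy + k·ωz)/r = 0.1800/0.08 = 2.2500
ω₃ (RL) = (vx + vy − k·ωz)/r = -0.3800/0.08 = -4.7500
ω₄ (RR) = (vx − vy + k·ωz)/r = 0.8800/0.08 = 11.0000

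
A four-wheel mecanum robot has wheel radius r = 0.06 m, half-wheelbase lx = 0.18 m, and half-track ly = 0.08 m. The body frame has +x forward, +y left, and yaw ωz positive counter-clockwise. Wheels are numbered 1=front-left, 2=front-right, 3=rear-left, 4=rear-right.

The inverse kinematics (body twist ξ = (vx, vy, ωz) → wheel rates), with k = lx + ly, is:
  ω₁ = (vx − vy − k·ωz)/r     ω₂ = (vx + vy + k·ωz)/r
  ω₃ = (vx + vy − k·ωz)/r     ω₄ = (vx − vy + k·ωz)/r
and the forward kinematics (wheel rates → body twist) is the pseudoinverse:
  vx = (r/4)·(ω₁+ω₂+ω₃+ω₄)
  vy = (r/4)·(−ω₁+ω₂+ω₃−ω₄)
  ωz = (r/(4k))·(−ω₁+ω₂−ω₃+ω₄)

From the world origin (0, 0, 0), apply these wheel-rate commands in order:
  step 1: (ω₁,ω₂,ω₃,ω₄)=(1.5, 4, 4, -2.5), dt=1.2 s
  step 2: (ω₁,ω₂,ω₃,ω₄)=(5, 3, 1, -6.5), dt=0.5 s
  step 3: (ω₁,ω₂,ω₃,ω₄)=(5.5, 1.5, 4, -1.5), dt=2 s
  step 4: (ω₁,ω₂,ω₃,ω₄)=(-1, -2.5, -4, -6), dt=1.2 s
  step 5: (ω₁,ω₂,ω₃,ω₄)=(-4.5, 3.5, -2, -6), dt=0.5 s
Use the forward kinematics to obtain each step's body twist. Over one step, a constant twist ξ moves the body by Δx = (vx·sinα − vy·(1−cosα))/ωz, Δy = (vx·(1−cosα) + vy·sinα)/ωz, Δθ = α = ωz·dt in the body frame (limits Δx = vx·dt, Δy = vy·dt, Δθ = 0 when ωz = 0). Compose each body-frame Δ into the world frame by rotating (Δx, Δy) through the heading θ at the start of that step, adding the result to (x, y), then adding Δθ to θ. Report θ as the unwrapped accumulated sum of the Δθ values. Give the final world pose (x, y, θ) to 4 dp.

step 1: ξ=(vx,vy,ωz)=(0.1050, 0.1350, -0.2308), dt=1.2 → body Δ=(0.1467, 0.1426, -0.2769) → world pose (0.1467, 0.1426, -0.2769)
step 2: ξ=(vx,vy,ωz)=(0.0375, 0.0825, -0.5481), dt=0.5 → body Δ=(0.0241, 0.0382, -0.2740) → world pose (0.1803, 0.1727, -0.5510)
step 3: ξ=(vx,vy,ωz)=(0.1425, 0.0225, -0.5481), dt=2.0 → body Δ=(0.2535, -0.1047, -1.0962) → world pose (0.3416, -0.0492, -1.6471)
step 4: ξ=(vx,vy,ωz)=(-0.2025, 0.0075, -0.2019), dt=1.2 → body Δ=(-0.2395, 0.0382, -0.2423) → world pose (0.3979, 0.1868, -1.8894)
step 5: ξ=(vx,vy,ωz)=(-0.1350, 0.1800, 0.2308), dt=0.5 → body Δ=(-0.0725, 0.0859, 0.1154) → world pose (0.5022, 0.2287, -1.7740)

(0.5022, 0.2287, -1.7740)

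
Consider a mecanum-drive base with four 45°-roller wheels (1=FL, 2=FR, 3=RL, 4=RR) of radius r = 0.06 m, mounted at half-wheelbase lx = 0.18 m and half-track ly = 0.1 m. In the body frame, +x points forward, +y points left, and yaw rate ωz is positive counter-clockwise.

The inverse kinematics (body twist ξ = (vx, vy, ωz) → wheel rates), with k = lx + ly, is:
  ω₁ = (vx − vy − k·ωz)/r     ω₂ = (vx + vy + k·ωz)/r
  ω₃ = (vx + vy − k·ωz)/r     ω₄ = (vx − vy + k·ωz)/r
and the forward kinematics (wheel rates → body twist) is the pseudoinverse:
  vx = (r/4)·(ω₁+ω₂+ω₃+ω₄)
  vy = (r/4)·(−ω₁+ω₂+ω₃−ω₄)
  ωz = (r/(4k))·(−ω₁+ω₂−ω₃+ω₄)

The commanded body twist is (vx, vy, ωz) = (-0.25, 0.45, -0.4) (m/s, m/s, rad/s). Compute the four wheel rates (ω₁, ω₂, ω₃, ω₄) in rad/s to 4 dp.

(-9.8000, 1.4667, 5.2000, -13.5333)

k = lx + ly = 0.18 + 0.1 = 0.2800;  k·ωz = 0.2800·-0.4 = -0.1120
ω₁ (FL) = (vx − vy − k·ωz)/r = -0.5880/0.06 = -9.8000
ω₂ (FR) = (vx + vy + k·ωz)/r = 0.0880/0.06 = 1.4667
ω₃ (RL) = (vx + vy − k·ωz)/r = 0.3120/0.06 = 5.2000
ω₄ (RR) = (vx − vy + k·ωz)/r = -0.8120/0.06 = -13.5333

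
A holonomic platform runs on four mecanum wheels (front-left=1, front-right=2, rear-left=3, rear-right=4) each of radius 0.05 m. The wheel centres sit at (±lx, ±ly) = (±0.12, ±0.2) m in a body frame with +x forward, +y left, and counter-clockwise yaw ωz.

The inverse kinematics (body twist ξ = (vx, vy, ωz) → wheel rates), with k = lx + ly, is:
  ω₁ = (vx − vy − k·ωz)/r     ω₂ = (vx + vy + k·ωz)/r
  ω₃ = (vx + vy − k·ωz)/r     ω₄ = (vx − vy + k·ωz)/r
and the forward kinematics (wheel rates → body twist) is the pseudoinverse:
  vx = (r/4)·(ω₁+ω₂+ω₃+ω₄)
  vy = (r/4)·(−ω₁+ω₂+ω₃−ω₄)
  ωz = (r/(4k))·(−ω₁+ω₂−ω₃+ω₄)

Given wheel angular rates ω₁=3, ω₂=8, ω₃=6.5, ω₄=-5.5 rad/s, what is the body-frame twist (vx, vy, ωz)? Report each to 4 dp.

k = lx + ly = 0.12 + 0.2 = 0.3200
ω₁+ω₂+ω₃+ω₄ = 12.0000  →  vx = (0.05/4)·12.0000 = 0.1500
−ω₁+ω₂+ω₃−ω₄ = 17.0000  →  vy = (0.05/4)·17.0000 = 0.2125
−ω₁+ω₂−ω₃+ω₄ = -7.0000  →  ωz = (0.05/1.2800)·-7.0000 = -0.2734

(0.1500, 0.2125, -0.2734)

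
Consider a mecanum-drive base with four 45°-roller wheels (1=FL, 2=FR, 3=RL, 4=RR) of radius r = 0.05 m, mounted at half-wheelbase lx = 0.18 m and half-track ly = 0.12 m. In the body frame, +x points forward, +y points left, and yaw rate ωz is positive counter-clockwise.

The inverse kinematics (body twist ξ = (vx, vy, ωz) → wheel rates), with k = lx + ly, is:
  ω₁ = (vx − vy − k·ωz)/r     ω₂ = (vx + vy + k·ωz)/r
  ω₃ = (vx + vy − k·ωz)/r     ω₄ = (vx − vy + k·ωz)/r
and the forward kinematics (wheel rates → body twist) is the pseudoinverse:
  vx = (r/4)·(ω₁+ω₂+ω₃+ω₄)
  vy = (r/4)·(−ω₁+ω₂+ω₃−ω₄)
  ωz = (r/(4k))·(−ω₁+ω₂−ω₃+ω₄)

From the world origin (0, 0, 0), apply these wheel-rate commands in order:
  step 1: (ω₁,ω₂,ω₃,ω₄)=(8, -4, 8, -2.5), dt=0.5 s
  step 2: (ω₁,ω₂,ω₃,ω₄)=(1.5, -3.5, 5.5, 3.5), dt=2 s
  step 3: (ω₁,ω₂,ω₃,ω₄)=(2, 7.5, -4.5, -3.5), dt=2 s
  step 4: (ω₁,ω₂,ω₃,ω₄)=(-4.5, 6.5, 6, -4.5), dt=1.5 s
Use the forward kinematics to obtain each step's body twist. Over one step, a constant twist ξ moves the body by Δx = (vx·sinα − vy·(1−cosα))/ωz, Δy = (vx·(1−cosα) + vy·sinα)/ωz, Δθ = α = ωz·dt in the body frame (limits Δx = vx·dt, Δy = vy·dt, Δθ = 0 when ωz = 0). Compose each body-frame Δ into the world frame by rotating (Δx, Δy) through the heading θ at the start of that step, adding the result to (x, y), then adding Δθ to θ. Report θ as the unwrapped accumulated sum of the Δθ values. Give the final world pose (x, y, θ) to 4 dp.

step 1: ξ=(vx,vy,ωz)=(0.1188, -0.0188, -0.9375), dt=0.5 → body Δ=(0.0551, -0.0227, -0.4688) → world pose (0.0551, -0.0227, -0.4688)
step 2: ξ=(vx,vy,ωz)=(0.0875, -0.0375, -0.2917), dt=2.0 → body Δ=(0.1440, -0.1204, -0.5833) → world pose (0.1291, -0.1952, -1.0521)
step 3: ξ=(vx,vy,ωz)=(0.0187, 0.0563, 0.2708), dt=2.0 → body Δ=(0.0060, 0.1170, 0.5417) → world pose (0.2337, -0.1424, -0.5104)
step 4: ξ=(vx,vy,ωz)=(0.0438, 0.2688, 0.0208), dt=1.5 → body Δ=(0.0593, 0.4041, 0.0313) → world pose (0.4828, 0.1812, -0.4792)

(0.4828, 0.1812, -0.4792)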